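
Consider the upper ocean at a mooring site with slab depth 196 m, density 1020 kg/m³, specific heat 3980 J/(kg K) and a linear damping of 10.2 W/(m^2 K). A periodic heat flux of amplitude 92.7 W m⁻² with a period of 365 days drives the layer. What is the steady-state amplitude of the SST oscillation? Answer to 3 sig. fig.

0.584 K

Areal heat capacity C = ρ c_p D = 1020 × 3980 × 196 = 7.96×10^8 J m⁻² K⁻¹.
Angular frequency ω = 2π / T = 2π / 3.15×10^7 s = 1.99×10^-7 s⁻¹.
√((Cω)² + λ²) = √((159)² + 10.2²) = 159 W/(m²·K).
Amplitude A = F₀ / √((Cω)²+λ²) = 92.7 / 159 = 0.584 K.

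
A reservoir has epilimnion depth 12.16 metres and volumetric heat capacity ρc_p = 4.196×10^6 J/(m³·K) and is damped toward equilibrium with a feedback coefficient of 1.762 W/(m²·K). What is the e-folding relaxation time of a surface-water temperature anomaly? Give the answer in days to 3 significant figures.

Areal heat capacity C = ρc_p × D = 4.196×10^6 × 12.16 = 5.10×10^7 J/(m²·K).
Relaxation time τ = C / λ = 5.10×10^7 / 1.762 = 2.90×10^7 s.
In days: 2.90×10^7 s / (86400 s/day) = 335 days.

335 days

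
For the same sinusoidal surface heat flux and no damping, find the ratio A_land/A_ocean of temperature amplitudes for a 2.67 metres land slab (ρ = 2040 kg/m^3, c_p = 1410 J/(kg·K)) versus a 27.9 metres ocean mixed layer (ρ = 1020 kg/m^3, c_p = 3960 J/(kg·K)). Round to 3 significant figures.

14.7

C_ocean = 1020 × 3960 × 27.9 = 1.13×10^8 J/(m²·K).
C_land = 2040 × 1410 × 2.67 = 7.68×10^6 J/(m²·K).
Undamped amplitude ∝ 1/C, so A_land/A_ocean = C_ocean/C_land = 14.7.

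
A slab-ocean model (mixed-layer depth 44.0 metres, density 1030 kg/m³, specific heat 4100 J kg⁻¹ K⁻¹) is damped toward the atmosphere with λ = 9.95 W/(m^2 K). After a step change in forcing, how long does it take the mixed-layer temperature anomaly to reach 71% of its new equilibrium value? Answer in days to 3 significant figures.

Areal heat capacity C = ρ c_p D = 1030 × 4100 × 44.0 = 1.86×10^8 J/(m^2 K).
τ = C / λ = 1.86×10^8 / 9.95 = 1.87×10^7 s.
Fraction reached: 1 − e^(−t/τ) = 0.71 ⇒ t = −τ ln(1 − 0.71) = τ × 1.24.
t = 2.31×10^7 s = 268 days.

268 days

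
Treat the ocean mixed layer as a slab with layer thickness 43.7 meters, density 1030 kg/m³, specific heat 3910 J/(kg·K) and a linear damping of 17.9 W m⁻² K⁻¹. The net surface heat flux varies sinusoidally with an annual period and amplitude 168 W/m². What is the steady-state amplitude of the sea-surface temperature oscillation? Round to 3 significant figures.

4.27 K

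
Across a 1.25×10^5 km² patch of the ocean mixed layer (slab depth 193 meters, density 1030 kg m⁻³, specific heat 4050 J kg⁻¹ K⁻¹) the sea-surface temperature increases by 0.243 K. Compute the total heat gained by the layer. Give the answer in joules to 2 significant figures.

Areal heat capacity C = ρ c_p D = 1030 × 4050 × 193 = 8.05×10^8 J/(m^2 K).
Heat per unit area: q = C ΔT = 8.05×10^8 × 0.243 = 1.96×10^8 J/m².
Total heat: Q = q × A = 1.96×10^8 × (1.25×10^5 × 10⁶ m²) = 2.45×10^19 J.

2.4×10^19 J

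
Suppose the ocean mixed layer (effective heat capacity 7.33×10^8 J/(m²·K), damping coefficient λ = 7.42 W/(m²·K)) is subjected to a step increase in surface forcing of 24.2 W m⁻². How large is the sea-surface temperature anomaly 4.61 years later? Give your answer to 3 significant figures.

2.51 K

Areal heat capacity C = 7.33×10^8 J/(m²·K) (given).
τ = C / λ = 7.33×10^8 / 7.42 = 9.88×10^7 s.
Equilibrium anomaly ΔT_eq = F / λ = 24.2 / 7.42 = 3.26 K.
t = 4.61 years = 1.45×10^8 s, so t/τ = 1.47.
ΔT(t) = ΔT_eq (1 − e^(−t/τ)) = 3.26 × (1 − e^−1.47) = 2.51 K.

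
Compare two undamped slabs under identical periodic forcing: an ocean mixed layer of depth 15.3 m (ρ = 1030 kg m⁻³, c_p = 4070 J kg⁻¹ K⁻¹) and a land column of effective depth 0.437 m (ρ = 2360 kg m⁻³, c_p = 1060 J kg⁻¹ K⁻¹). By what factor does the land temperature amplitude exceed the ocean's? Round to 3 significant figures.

C_ocean = 1030 × 4070 × 15.3 = 6.41×10^7 J/(m²·K).
C_land = 2360 × 1060 × 0.437 = 1.09×10^6 J/(m²·K).
Undamped amplitude ∝ 1/C, so A_land/A_ocean = C_ocean/C_land = 58.7.

58.7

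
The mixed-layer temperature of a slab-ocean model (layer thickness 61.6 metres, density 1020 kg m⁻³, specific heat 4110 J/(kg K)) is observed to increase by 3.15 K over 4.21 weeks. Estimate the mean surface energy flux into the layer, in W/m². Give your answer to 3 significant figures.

319

Areal heat capacity C = ρ c_p D = 1020 × 4110 × 61.6 = 2.58×10^8 J/(m²·K).
Required heat per unit area: Q = C ΔT = 2.58×10^8 × 3.15 = 8.13×10^8 J/m².
Flux F = Q / Δt = 8.13×10^8 / 2.55×10^6 s = 319 W/m².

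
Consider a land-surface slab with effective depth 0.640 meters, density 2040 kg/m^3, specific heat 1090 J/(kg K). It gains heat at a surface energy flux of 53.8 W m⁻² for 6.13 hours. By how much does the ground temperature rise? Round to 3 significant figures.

Areal heat capacity C = ρ c_p D = 2040 × 1090 × 0.640 = 1.42×10^6 J/(m²·K).
Net heat input Q = F Δt = 53.8 × (6.13 hours × 3600 s/hour) = 1.19×10^6 J/m².
ΔT = Q / C = 1.19×10^6 / 1.42×10^6 = 0.834 K.

0.834 K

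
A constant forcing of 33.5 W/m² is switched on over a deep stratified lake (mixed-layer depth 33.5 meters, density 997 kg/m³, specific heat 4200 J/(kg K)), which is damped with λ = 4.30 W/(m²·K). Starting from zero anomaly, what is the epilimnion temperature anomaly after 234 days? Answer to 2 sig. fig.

Areal heat capacity C = ρ c_p D = 997 × 4200 × 33.5 = 1.40×10^8 J/(m^2 K).
τ = C / λ = 1.40×10^8 / 4.30 = 3.26×10^7 s.
Equilibrium anomaly ΔT_eq = F / λ = 33.5 / 4.30 = 7.79 K.
t = 234 days = 2.02×10^7 s, so t/τ = 0.620.
ΔT(t) = ΔT_eq (1 − e^(−t/τ)) = 7.79 × (1 − e^−0.620) = 3.60 K.

3.6 K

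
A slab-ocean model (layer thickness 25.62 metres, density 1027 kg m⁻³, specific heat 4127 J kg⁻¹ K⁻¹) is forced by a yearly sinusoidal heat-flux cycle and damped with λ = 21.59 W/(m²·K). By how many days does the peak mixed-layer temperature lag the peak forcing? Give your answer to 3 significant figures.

Areal heat capacity C = ρ c_p D = 1027 × 4127 × 25.62 = 1.09×10^8 J/(m²·K).
ω = 2π / 3.15×10^7 s = 1.99×10^-7 s⁻¹.
Phase lag φ = arctan(Cω/λ) = arctan(21.6/21.59) = 0.786 rad.
Time lag = φ / ω = 0.786 / 1.99×10^-7 = 3.95×10^6 s = 45.7 days.

45.7 days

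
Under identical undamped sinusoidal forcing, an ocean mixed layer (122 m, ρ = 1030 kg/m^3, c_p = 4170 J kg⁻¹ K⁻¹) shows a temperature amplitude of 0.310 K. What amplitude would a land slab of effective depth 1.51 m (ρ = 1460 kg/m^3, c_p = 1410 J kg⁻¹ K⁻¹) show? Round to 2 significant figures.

52 K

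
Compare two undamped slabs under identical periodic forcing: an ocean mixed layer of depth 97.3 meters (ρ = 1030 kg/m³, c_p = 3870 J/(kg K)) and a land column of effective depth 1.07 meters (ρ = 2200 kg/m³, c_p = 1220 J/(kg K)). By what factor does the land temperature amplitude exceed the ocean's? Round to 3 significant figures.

135

C_ocean = 1030 × 3870 × 97.3 = 3.88×10^8 J/(m²·K).
C_land = 2200 × 1220 × 1.07 = 2.87×10^6 J/(m²·K).
Undamped amplitude ∝ 1/C, so A_land/A_ocean = C_ocean/C_land = 135.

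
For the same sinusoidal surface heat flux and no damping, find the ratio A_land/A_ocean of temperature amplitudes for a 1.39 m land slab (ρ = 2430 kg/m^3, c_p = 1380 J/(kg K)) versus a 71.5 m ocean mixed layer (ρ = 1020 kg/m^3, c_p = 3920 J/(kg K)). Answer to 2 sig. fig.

C_ocean = 1020 × 3920 × 71.5 = 2.86×10^8 J/(m²·K).
C_land = 2430 × 1380 × 1.39 = 4.66×10^6 J/(m²·K).
Undamped amplitude ∝ 1/C, so A_land/A_ocean = C_ocean/C_land = 61.3.

61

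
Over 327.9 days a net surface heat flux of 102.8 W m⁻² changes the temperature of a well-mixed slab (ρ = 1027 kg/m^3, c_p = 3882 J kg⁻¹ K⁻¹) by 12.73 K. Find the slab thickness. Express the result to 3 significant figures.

57.4 m

Heat input Q = F Δt = 102.8 × 2.83×10^7 s = 2.91×10^9 J/m².
Required areal heat capacity C = Q / ΔT = 2.29×10^8 J/(m²·K).
Depth D = C / (ρ c_p) = 2.29×10^8 / (1027 × 3882) = 57.4 m.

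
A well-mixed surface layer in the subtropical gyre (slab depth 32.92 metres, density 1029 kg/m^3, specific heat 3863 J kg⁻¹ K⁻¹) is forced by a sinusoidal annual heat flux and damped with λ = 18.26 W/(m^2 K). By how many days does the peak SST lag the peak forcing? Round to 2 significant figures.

56 days

Areal heat capacity C = ρ c_p D = 1029 × 3863 × 32.92 = 1.31×10^8 J/(m²·K).
ω = 2π / 3.15×10^7 s = 1.99×10^-7 s⁻¹.
Phase lag φ = arctan(Cω/λ) = arctan(26.1/18.26) = 0.960 rad.
Time lag = φ / ω = 0.960 / 1.99×10^-7 = 4.82×10^6 s = 55.8 days.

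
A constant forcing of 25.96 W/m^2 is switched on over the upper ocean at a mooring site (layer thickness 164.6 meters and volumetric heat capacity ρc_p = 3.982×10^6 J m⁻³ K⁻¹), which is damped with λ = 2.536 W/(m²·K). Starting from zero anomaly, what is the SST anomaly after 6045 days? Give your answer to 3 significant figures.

Areal heat capacity C = ρc_p × D = 3.982×10^6 × 164.6 = 6.55×10^8 J/(m²·K).
τ = C / λ = 6.55×10^8 / 2.536 = 2.58×10^8 s.
Equilibrium anomaly ΔT_eq = F / λ = 25.96 / 2.536 = 10.2 K.
t = 6045 days = 5.22×10^8 s, so t/τ = 2.02.
ΔT(t) = ΔT_eq (1 − e^(−t/τ)) = 10.2 × (1 − e^−2.02) = 8.88 K.

8.88 K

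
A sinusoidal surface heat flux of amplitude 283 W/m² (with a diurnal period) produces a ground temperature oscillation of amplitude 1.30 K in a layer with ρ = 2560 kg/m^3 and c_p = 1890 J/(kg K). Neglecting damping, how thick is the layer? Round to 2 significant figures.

ω = 2π / 86400 s = 7.27×10^-5 s⁻¹.
Required C = F₀ / (A ω) = 283 / (1.30 × 7.27×10^-5) = 2.99×10^6 J/(m²·K).
D = C / (ρ c_p) = 2.99×10^6 / (2560 × 1890) = 0.619 m.

0.62 m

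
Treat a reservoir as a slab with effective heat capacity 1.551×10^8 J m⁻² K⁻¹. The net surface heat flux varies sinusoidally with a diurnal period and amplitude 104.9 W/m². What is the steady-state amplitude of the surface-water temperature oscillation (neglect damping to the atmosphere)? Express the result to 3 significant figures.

Areal heat capacity C = 1.551×10^8 J m⁻² K⁻¹ (given).
Angular frequency ω = 2π / T = 2π / 86400 s = 7.27×10^-5 s⁻¹.
Cω = 1.55×10^8 × 7.27×10^-5 = 11300 W/(m²·K).
Amplitude A = F₀ / (Cω) = 104.9 / 11300 = 0.00930 K.

0.00930 K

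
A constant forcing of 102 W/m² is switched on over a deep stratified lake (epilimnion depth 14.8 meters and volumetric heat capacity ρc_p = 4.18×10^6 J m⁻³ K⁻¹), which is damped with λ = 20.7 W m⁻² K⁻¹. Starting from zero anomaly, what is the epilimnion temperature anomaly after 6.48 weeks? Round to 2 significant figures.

Areal heat capacity C = ρc_p × D = 4.18×10^6 × 14.8 = 6.19×10^7 J m⁻² K⁻¹.
τ = C / λ = 6.19×10^7 / 20.7 = 2.99×10^6 s.
Equilibrium anomaly ΔT_eq = F / λ = 102 / 20.7 = 4.93 K.
t = 6.48 weeks = 3.92×10^6 s, so t/τ = 1.31.
ΔT(t) = ΔT_eq (1 − e^(−t/τ)) = 4.93 × (1 − e^−1.31) = 3.60 K.

3.6 K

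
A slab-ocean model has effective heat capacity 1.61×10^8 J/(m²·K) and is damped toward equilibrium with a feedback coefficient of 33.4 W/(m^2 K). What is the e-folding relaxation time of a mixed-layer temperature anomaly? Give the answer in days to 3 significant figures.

55.8 days

Areal heat capacity C = 1.61×10^8 J/(m²·K) (given).
Relaxation time τ = C / λ = 1.61×10^8 / 33.4 = 4.82×10^6 s.
In days: 4.82×10^6 s / (86400 s/day) = 55.8 days.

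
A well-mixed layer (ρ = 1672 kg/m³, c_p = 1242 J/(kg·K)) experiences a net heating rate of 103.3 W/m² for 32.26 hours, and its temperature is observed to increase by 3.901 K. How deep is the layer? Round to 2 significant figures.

Heat input Q = F Δt = 103.3 × 1.16×10^5 s = 1.20×10^7 J/m².
Required areal heat capacity C = Q / ΔT = 3.08×10^6 J/(m²·K).
Depth D = C / (ρ c_p) = 3.08×10^6 / (1672 × 1242) = 1.48 m.

1.5 m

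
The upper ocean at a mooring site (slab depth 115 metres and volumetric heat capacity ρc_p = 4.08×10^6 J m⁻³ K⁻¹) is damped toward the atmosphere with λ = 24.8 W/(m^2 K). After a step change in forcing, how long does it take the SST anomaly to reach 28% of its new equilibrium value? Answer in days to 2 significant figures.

72 days

Areal heat capacity C = ρc_p × D = 4.08×10^6 × 115 = 4.69×10^8 J/(m^2 K).
τ = C / λ = 4.69×10^8 / 24.8 = 1.89×10^7 s.
Fraction reached: 1 − e^(−t/τ) = 0.28 ⇒ t = −τ ln(1 − 0.28) = τ × 0.329.
t = 6.22×10^6 s = 71.9 days.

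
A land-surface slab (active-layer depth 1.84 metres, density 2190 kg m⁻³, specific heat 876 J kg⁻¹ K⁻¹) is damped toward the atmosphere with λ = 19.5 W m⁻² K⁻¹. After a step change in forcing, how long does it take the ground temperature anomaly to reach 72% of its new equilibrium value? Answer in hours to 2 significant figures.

64 hours

Areal heat capacity C = ρ c_p D = 2190 × 876 × 1.84 = 3.53×10^6 J/(m²·K).
τ = C / λ = 3.53×10^6 / 19.5 = 1.81×10^5 s.
Fraction reached: 1 − e^(−t/τ) = 0.72 ⇒ t = −τ ln(1 − 0.72) = τ × 1.27.
t = 2.30×10^5 s = 64.0 hours.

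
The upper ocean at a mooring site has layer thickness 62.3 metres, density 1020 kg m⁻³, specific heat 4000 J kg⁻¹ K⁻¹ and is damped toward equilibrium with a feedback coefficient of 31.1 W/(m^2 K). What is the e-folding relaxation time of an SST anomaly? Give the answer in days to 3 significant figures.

94.6 days

Areal heat capacity C = ρ c_p D = 1020 × 4000 × 62.3 = 2.54×10^8 J m⁻² K⁻¹.
Relaxation time τ = C / λ = 2.54×10^8 / 31.1 = 8.17×10^6 s.
In days: 8.17×10^6 s / (86400 s/day) = 94.6 days.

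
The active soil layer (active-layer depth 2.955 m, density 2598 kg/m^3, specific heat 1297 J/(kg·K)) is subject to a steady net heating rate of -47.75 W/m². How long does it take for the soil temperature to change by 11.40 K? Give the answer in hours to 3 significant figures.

660 hours

Areal heat capacity C = ρ c_p D = 2598 × 1297 × 2.955 = 9.96×10^6 J/(m^2 K).
Time required: Δt = C ΔT / F = 9.96×10^6 × -11.40 / -47.75 = 2.38×10^6 s.
In hours: 2.38×10^6 s / (3600 s/hour) = 660 hours.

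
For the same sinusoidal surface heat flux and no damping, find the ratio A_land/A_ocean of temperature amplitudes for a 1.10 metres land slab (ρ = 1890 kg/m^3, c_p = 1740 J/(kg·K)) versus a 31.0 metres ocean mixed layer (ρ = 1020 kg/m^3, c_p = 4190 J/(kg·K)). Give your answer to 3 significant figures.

C_ocean = 1020 × 4190 × 31.0 = 1.32×10^8 J/(m²·K).
C_land = 1890 × 1740 × 1.10 = 3.62×10^6 J/(m²·K).
Undamped amplitude ∝ 1/C, so A_land/A_ocean = C_ocean/C_land = 36.6.

36.6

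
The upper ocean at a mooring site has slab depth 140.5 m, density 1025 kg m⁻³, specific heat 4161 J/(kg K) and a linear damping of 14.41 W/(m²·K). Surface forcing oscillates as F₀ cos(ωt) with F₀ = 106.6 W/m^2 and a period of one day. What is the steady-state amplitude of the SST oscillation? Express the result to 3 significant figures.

0.00245 K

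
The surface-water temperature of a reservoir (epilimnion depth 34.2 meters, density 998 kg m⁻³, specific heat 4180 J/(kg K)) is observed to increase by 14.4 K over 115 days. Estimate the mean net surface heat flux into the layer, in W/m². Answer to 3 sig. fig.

207

Areal heat capacity C = ρ c_p D = 998 × 4180 × 34.2 = 1.43×10^8 J/(m^2 K).
Required heat per unit area: Q = C ΔT = 1.43×10^8 × 14.4 = 2.05×10^9 J/m².
Flux F = Q / Δt = 2.05×10^9 / 9.94×10^6 s = 207 W/m².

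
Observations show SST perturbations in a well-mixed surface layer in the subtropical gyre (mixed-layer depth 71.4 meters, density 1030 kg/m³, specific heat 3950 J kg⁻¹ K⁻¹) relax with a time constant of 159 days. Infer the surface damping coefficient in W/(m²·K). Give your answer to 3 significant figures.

21.1

Areal heat capacity C = ρ c_p D = 1030 × 3950 × 71.4 = 2.90×10^8 J/(m²·K).
τ = 159 days = 1.37×10^7 s.
λ = C / τ = 2.90×10^8 / 1.37×10^7 = 21.1 W/(m²·K).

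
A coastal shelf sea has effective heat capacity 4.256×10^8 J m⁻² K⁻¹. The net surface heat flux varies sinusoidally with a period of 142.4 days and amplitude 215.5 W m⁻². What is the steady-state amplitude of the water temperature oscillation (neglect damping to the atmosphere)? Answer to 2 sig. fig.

0.99 K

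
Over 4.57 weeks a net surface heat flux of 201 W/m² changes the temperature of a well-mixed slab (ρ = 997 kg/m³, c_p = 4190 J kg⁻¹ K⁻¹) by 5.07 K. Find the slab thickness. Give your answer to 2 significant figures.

Heat input Q = F Δt = 201 × 2.76×10^6 s = 5.56×10^8 J/m².
Required areal heat capacity C = Q / ΔT = 1.10×10^8 J/(m²·K).
Depth D = C / (ρ c_p) = 1.10×10^8 / (997 × 4190) = 26.2 m.

26 m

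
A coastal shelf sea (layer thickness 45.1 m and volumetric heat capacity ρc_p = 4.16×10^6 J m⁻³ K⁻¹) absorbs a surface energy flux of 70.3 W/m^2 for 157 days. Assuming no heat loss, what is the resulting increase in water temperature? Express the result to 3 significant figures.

5.08 K

Areal heat capacity C = ρc_p × D = 4.16×10^6 × 45.1 = 1.88×10^8 J/(m^2 K).
Net heat input Q = F Δt = 70.3 × (157 days × 86400 s/day) = 9.54×10^8 J/m².
ΔT = Q / C = 9.54×10^8 / 1.88×10^8 = 5.08 K.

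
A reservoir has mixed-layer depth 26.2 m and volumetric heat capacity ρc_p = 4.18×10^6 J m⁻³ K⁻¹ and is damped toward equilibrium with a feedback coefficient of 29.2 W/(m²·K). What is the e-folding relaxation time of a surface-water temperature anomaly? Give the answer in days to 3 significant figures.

43.4 days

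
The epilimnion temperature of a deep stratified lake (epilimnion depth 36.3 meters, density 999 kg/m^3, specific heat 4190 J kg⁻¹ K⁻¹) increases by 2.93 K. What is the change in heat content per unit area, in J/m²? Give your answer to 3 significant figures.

Areal heat capacity C = ρ c_p D = 999 × 4190 × 36.3 = 1.52×10^8 J/(m^2 K).
ΔQ = C ΔT = 1.52×10^8 × 2.93 = 4.45×10^8 J/m².

4.45×10^8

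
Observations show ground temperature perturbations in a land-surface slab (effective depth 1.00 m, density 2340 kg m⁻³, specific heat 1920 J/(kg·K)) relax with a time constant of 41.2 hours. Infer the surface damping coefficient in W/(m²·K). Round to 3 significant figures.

30.3

Areal heat capacity C = ρ c_p D = 2340 × 1920 × 1.00 = 4.49×10^6 J/(m^2 K).
τ = 41.2 hours = 1.48×10^5 s.
λ = C / τ = 4.49×10^6 / 1.48×10^5 = 30.3 W/(m²·K).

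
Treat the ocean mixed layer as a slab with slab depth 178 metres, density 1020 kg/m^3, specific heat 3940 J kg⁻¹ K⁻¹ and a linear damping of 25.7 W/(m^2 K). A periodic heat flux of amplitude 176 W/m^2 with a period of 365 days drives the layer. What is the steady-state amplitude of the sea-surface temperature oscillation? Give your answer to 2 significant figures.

1.2 K

Areal heat capacity C = ρ c_p D = 1020 × 3940 × 178 = 7.15×10^8 J/(m²·K).
Angular frequency ω = 2π / T = 2π / 3.15×10^7 s = 1.99×10^-7 s⁻¹.
√((Cω)² + λ²) = √((143)² + 25.7²) = 145 W/(m²·K).
Amplitude A = F₀ / √((Cω)²+λ²) = 176 / 145 = 1.22 K.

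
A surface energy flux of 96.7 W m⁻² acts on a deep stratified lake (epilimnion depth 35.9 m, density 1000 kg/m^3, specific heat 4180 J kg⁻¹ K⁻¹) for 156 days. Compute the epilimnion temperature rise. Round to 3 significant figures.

8.69 K

Areal heat capacity C = ρ c_p D = 1000 × 4180 × 35.9 = 1.50×10^8 J/(m²·K).
Net heat input Q = F Δt = 96.7 × (156 days × 86400 s/day) = 1.30×10^9 J/m².
ΔT = Q / C = 1.30×10^9 / 1.50×10^8 = 8.69 K.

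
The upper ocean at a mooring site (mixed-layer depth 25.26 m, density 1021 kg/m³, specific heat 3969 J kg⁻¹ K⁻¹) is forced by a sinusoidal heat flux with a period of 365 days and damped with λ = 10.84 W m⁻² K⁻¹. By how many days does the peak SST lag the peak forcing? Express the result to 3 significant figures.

62.9 days

Areal heat capacity C = ρ c_p D = 1021 × 3969 × 25.26 = 1.02×10^8 J/(m²·K).
ω = 2π / 3.15×10^7 s = 1.99×10^-7 s⁻¹.
Phase lag φ = arctan(Cω/λ) = arctan(20.4/10.84) = 1.08 rad.
Time lag = φ / ω = 1.08 / 1.99×10^-7 = 5.43×10^6 s = 62.9 days.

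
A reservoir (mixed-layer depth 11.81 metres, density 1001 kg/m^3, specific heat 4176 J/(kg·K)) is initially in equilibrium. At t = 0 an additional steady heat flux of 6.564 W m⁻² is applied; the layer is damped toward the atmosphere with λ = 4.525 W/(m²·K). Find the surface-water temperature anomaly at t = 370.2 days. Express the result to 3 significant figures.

Areal heat capacity C = ρ c_p D = 1001 × 4176 × 11.81 = 4.94×10^7 J/(m²·K).
τ = C / λ = 4.94×10^7 / 4.525 = 1.09×10^7 s.
Equilibrium anomaly ΔT_eq = F / λ = 6.564 / 4.525 = 1.45 K.
t = 370.2 days = 3.20×10^7 s, so t/τ = 2.93.
ΔT(t) = ΔT_eq (1 − e^(−t/τ)) = 1.45 × (1 − e^−2.93) = 1.37 K.

1.37 K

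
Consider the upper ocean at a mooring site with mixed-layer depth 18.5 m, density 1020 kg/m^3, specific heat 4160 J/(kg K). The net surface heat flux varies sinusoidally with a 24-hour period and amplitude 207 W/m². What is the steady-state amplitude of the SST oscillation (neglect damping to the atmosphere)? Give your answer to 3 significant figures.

Areal heat capacity C = ρ c_p D = 1020 × 4160 × 18.5 = 7.85×10^7 J m⁻² K⁻¹.
Angular frequency ω = 2π / T = 2π / 86400 s = 7.27×10^-5 s⁻¹.
Cω = 7.85×10^7 × 7.27×10^-5 = 5710 W/(m²·K).
Amplitude A = F₀ / (Cω) = 207 / 5710 = 0.0363 K.

0.0363 K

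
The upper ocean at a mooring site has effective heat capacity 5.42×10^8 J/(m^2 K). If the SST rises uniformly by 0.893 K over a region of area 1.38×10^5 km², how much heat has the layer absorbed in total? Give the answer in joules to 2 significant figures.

Areal heat capacity C = 5.42×10^8 J/(m^2 K) (given).
Heat per unit area: q = C ΔT = 5.42×10^8 × 0.893 = 4.84×10^8 J/m².
Total heat: Q = q × A = 4.84×10^8 × (1.38×10^5 × 10⁶ m²) = 6.68×10^19 J.

6.7×10^19 J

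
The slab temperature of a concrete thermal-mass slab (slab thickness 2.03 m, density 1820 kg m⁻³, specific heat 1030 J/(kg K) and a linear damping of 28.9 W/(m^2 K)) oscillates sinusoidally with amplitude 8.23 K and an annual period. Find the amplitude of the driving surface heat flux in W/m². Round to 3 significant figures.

238

Areal heat capacity C = ρ c_p D = 1820 × 1030 × 2.03 = 3.81×10^6 J/(m²·K).
ω = 2π / 3.15×10^7 s = 1.99×10^-7 s⁻¹.
√((Cω)² + λ²) = √((0.758)² + 28.9²) = 28.9 W/(m²·K).
F₀ = A × √((Cω)²+λ²) = 8.23 × 28.9 = 238 W/m².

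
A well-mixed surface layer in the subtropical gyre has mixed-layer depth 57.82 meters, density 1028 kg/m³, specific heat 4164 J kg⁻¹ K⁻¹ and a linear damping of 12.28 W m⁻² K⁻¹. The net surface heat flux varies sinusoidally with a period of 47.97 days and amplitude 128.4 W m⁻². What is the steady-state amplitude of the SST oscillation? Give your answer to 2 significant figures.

0.34 K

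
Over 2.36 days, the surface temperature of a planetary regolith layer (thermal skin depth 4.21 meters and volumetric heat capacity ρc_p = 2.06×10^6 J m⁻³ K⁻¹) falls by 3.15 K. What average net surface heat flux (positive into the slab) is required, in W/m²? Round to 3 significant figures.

-134

Areal heat capacity C = ρc_p × D = 2.06×10^6 × 4.21 = 8.67×10^6 J m⁻² K⁻¹.
Required heat per unit area: Q = C ΔT = 8.67×10^6 × -3.15 = -2.73×10^7 J/m².
Flux F = Q / Δt = -2.73×10^7 / 2.04×10^5 s = -134 W/m².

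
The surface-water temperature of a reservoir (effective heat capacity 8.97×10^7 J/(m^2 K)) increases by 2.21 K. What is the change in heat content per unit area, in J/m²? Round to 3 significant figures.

Areal heat capacity C = 8.97×10^7 J/(m^2 K) (given).
ΔQ = C ΔT = 8.97×10^7 × 2.21 = 1.98×10^8 J/m².

1.98×10^8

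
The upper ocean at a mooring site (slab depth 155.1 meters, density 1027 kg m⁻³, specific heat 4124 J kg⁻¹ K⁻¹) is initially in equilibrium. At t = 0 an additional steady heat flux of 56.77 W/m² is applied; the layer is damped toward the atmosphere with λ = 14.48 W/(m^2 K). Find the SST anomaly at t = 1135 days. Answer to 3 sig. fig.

Areal heat capacity C = ρ c_p D = 1027 × 4124 × 155.1 = 6.57×10^8 J/(m²·K).
τ = C / λ = 6.57×10^8 / 14.48 = 4.54×10^7 s.
Equilibrium anomaly ΔT_eq = F / λ = 56.77 / 14.48 = 3.92 K.
t = 1135 days = 9.81×10^7 s, so t/τ = 2.16.
ΔT(t) = ΔT_eq (1 − e^(−t/τ)) = 3.92 × (1 − e^−2.16) = 3.47 K.

3.47 K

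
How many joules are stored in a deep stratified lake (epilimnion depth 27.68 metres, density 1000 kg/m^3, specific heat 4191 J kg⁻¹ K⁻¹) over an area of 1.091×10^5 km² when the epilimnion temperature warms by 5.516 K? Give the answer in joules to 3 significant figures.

6.98×10^19 J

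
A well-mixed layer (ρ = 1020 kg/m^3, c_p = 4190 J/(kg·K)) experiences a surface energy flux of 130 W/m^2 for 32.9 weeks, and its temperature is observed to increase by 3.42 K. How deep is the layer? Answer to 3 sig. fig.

177 m

Heat input Q = F Δt = 130 × 1.99×10^7 s = 2.59×10^9 J/m².
Required areal heat capacity C = Q / ΔT = 7.56×10^8 J/(m²·K).
Depth D = C / (ρ c_p) = 7.56×10^8 / (1020 × 4190) = 177 m.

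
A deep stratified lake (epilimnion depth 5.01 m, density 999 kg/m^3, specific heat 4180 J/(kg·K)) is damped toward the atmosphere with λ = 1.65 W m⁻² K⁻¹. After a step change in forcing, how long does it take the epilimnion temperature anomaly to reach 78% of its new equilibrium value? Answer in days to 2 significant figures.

Areal heat capacity C = ρ c_p D = 999 × 4180 × 5.01 = 2.09×10^7 J/(m²·K).
τ = C / λ = 2.09×10^7 / 1.65 = 1.27×10^7 s.
Fraction reached: 1 − e^(−t/τ) = 0.78 ⇒ t = −τ ln(1 − 0.78) = τ × 1.51.
t = 1.92×10^7 s = 222 days.

220 days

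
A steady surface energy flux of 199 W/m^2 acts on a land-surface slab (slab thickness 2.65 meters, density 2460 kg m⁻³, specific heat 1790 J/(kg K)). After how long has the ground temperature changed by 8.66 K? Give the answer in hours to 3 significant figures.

Areal heat capacity C = ρ c_p D = 2460 × 1790 × 2.65 = 1.17×10^7 J/(m^2 K).
Time required: Δt = C ΔT / F = 1.17×10^7 × 8.66 / 199 = 5.08×10^5 s.
In hours: 5.08×10^5 s / (3600 s/hour) = 141 hours.

141 hours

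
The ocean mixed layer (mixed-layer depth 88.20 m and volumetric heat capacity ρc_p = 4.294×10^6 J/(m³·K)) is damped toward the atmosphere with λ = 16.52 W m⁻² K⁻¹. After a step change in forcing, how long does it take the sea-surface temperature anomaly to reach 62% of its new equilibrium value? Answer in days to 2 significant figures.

260 days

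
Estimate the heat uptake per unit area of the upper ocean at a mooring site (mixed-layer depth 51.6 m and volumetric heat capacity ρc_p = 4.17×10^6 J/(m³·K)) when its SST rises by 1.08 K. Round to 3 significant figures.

Areal heat capacity C = ρc_p × D = 4.17×10^6 × 51.6 = 2.15×10^8 J/(m²·K).
ΔQ = C ΔT = 2.15×10^8 × 1.08 = 2.32×10^8 J/m².

2.32×10^8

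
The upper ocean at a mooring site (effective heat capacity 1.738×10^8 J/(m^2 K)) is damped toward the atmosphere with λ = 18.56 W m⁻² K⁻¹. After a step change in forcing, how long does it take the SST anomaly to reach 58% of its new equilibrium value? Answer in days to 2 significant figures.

94 days

Areal heat capacity C = 1.738×10^8 J/(m^2 K) (given).
τ = C / λ = 1.74×10^8 / 18.56 = 9.36×10^6 s.
Fraction reached: 1 − e^(−t/τ) = 0.58 ⇒ t = −τ ln(1 − 0.58) = τ × 0.868.
t = 8.12×10^6 s = 94.0 days.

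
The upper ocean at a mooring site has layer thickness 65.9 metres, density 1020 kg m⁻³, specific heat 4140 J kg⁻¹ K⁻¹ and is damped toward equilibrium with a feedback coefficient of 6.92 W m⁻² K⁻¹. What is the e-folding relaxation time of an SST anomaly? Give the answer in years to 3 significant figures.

1.27 years

Areal heat capacity C = ρ c_p D = 1020 × 4140 × 65.9 = 2.78×10^8 J/(m^2 K).
Relaxation time τ = C / λ = 2.78×10^8 / 6.92 = 4.02×10^7 s.
In years: 4.02×10^7 s / (3.156×10^7 s/year) = 1.27 years.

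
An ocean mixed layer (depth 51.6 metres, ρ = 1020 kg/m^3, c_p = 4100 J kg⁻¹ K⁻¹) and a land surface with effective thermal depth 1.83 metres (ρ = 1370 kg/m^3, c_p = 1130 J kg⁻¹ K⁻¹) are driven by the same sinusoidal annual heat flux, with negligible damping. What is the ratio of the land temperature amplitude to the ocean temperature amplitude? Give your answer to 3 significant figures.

76.2

C_ocean = 1020 × 4100 × 51.6 = 2.16×10^8 J/(m²·K).
C_land = 1370 × 1130 × 1.83 = 2.83×10^6 J/(m²·K).
Undamped amplitude ∝ 1/C, so A_land/A_ocean = C_ocean/C_land = 76.2.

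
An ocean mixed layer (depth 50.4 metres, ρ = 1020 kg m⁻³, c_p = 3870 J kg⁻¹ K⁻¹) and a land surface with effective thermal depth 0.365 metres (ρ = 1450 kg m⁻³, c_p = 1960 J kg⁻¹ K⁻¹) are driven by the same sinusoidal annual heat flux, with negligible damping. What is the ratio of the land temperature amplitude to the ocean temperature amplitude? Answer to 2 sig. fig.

190

C_ocean = 1020 × 3870 × 50.4 = 1.99×10^8 J/(m²·K).
C_land = 1450 × 1960 × 0.365 = 1.04×10^6 J/(m²·K).
Undamped amplitude ∝ 1/C, so A_land/A_ocean = C_ocean/C_land = 192.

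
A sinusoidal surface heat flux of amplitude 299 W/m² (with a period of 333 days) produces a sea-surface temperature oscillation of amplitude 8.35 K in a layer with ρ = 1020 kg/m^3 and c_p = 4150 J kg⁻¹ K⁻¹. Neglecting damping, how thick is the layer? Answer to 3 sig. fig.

38.7 m

ω = 2π / 2.88×10^7 s = 2.18×10^-7 s⁻¹.
Required C = F₀ / (A ω) = 299 / (8.35 × 2.18×10^-7) = 1.64×10^8 J/(m²·K).
D = C / (ρ c_p) = 1.64×10^8 / (1020 × 4150) = 38.7 m.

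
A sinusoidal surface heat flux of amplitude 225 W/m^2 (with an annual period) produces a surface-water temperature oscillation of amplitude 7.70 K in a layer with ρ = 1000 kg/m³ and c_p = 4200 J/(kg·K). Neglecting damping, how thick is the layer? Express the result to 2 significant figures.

ω = 2π / 3.15×10^7 s = 1.99×10^-7 s⁻¹.
Required C = F₀ / (A ω) = 225 / (7.70 × 1.99×10^-7) = 1.47×10^8 J/(m²·K).
D = C / (ρ c_p) = 1.47×10^8 / (1000 × 4200) = 34.9 m.

35 m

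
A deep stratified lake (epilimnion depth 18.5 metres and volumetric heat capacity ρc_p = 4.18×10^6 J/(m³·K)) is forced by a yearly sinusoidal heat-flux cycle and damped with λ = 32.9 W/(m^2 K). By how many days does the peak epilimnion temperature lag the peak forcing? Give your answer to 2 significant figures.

Areal heat capacity C = ρc_p × D = 4.18×10^6 × 18.5 = 7.73×10^7 J/(m²·K).
ω = 2π / 3.15×10^7 s = 1.99×10^-7 s⁻¹.
Phase lag φ = arctan(Cω/λ) = arctan(15.4/32.9) = 0.438 rad.
Time lag = φ / ω = 0.438 / 1.99×10^-7 = 2.20×10^6 s = 25.4 days.

25 days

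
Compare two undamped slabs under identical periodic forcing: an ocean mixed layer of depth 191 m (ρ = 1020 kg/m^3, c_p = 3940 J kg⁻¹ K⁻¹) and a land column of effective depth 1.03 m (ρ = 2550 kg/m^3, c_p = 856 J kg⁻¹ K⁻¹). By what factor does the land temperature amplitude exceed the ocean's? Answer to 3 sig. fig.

C_ocean = 1020 × 3940 × 191 = 7.68×10^8 J/(m²·K).
C_land = 2550 × 856 × 1.03 = 2.25×10^6 J/(m²·K).
Undamped amplitude ∝ 1/C, so A_land/A_ocean = C_ocean/C_land = 341.

341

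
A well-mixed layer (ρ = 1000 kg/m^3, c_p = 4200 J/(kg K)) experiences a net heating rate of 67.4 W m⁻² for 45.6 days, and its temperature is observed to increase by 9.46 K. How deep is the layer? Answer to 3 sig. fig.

6.68 m

Heat input Q = F Δt = 67.4 × 3.94×10^6 s = 2.66×10^8 J/m².
Required areal heat capacity C = Q / ΔT = 2.81×10^7 J/(m²·K).
Depth D = C / (ρ c_p) = 2.81×10^7 / (1000 × 4200) = 6.68 m.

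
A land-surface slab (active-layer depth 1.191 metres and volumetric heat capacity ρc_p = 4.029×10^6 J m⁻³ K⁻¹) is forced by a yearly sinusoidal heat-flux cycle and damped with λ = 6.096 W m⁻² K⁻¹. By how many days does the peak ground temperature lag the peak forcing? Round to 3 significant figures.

Areal heat capacity C = ρc_p × D = 4.029×10^6 × 1.191 = 4.80×10^6 J/(m²·K).
ω = 2π / 3.15×10^7 s = 1.99×10^-7 s⁻¹.
Phase lag φ = arctan(Cω/λ) = arctan(0.956/6.096) = 0.156 rad.
Time lag = φ / ω = 0.156 / 1.99×10^-7 = 7.81×10^5 s = 9.04 days.

9.04 days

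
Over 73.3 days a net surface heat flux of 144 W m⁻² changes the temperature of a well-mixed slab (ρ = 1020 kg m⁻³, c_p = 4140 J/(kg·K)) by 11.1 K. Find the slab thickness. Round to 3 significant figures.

19.5 m

Heat input Q = F Δt = 144 × 6.33×10^6 s = 9.12×10^8 J/m².
Required areal heat capacity C = Q / ΔT = 8.22×10^7 J/(m²·K).
Depth D = C / (ρ c_p) = 8.22×10^7 / (1020 × 4140) = 19.5 m.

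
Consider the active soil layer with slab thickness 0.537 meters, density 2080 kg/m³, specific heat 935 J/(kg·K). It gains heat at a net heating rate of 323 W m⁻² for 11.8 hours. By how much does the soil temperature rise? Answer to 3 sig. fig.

Areal heat capacity C = ρ c_p D = 2080 × 935 × 0.537 = 1.04×10^6 J/(m^2 K).
Net heat input Q = F Δt = 323 × (11.8 hours × 3600 s/hour) = 1.37×10^7 J/m².
ΔT = Q / C = 1.37×10^7 / 1.04×10^6 = 13.1 K.

13.1 K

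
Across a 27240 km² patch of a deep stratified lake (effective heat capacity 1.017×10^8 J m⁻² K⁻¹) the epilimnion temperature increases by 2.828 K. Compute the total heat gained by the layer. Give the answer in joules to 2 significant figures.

Areal heat capacity C = 1.017×10^8 J m⁻² K⁻¹ (given).
Heat per unit area: q = C ΔT = 1.02×10^8 × 2.828 = 2.88×10^8 J/m².
Total heat: Q = q × A = 2.88×10^8 × (27240 × 10⁶ m²) = 7.83×10^18 J.

7.8×10^18 J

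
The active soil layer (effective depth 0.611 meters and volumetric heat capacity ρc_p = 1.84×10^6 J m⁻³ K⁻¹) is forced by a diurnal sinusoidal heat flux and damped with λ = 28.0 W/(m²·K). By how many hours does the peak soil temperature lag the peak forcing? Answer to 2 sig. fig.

4.7 hours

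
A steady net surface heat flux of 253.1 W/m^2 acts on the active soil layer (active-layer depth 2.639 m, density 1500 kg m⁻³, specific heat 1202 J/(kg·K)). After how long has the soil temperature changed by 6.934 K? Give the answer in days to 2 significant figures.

1.5 days

Areal heat capacity C = ρ c_p D = 1500 × 1202 × 2.639 = 4.76×10^6 J/(m²·K).
Time required: Δt = C ΔT / F = 4.76×10^6 × 6.934 / 253.1 = 1.30×10^5 s.
In days: 1.30×10^5 s / (86400 s/day) = 1.51 days.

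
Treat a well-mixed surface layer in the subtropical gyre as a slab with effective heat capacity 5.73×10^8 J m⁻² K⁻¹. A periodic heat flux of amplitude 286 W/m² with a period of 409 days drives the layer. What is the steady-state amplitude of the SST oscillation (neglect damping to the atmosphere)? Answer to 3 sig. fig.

2.81 K

Areal heat capacity C = 5.73×10^8 J m⁻² K⁻¹ (given).
Angular frequency ω = 2π / T = 2π / 3.53×10^7 s = 1.78×10^-7 s⁻¹.
Cω = 5.73×10^8 × 1.78×10^-7 = 102 W/(m²·K).
Amplitude A = F₀ / (Cω) = 286 / 102 = 2.81 K.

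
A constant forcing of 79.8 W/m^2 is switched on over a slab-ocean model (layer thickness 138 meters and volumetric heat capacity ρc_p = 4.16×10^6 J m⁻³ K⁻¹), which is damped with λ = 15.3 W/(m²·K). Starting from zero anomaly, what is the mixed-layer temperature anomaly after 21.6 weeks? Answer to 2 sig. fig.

Areal heat capacity C = ρc_p × D = 4.16×10^6 × 138 = 5.74×10^8 J m⁻² K⁻¹.
τ = C / λ = 5.74×10^8 / 15.3 = 3.75×10^7 s.
Equilibrium anomaly ΔT_eq = F / λ = 79.8 / 15.3 = 5.22 K.
t = 21.6 weeks = 1.31×10^7 s, so t/τ = 0.348.
ΔT(t) = ΔT_eq (1 − e^(−t/τ)) = 5.22 × (1 − e^−0.348) = 1.53 K.

1.5 K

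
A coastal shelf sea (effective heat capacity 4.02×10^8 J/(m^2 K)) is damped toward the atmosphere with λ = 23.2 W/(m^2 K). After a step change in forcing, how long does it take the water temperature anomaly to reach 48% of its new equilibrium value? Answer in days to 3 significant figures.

131 days

Areal heat capacity C = 4.02×10^8 J/(m^2 K) (given).
τ = C / λ = 4.02×10^8 / 23.2 = 1.73×10^7 s.
Fraction reached: 1 − e^(−t/τ) = 0.48 ⇒ t = −τ ln(1 − 0.48) = τ × 0.654.
t = 1.13×10^7 s = 131 days.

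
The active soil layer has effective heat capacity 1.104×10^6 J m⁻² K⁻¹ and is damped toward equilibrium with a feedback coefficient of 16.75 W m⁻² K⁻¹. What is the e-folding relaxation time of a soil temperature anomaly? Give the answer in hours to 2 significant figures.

18 hours

Areal heat capacity C = 1.104×10^6 J m⁻² K⁻¹ (given).
Relaxation time τ = C / λ = 1.10×10^6 / 16.75 = 65900 s.
In hours: 65900 s / (3600 s/hour) = 18.3 hours.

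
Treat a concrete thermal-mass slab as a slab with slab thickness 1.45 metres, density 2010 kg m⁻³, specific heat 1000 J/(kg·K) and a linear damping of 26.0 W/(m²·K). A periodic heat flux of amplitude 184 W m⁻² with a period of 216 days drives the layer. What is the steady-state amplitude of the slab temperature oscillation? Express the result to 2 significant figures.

Areal heat capacity C = ρ c_p D = 2010 × 1000 × 1.45 = 2.91×10^6 J/(m²·K).
Angular frequency ω = 2π / T = 2π / 1.87×10^7 s = 3.37×10^-7 s⁻¹.
√((Cω)² + λ²) = √((0.981)² + 26.0²) = 26.0 W/(m²·K).
Amplitude A = F₀ / √((Cω)²+λ²) = 184 / 26.0 = 7.07 K.

7.1 K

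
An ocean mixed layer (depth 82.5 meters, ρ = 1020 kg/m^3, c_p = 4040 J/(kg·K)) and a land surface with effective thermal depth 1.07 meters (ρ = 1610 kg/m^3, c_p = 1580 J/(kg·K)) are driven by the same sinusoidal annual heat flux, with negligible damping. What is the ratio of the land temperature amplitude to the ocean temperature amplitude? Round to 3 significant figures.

125

C_ocean = 1020 × 4040 × 82.5 = 3.40×10^8 J/(m²·K).
C_land = 1610 × 1580 × 1.07 = 2.72×10^6 J/(m²·K).
Undamped amplitude ∝ 1/C, so A_land/A_ocean = C_ocean/C_land = 125.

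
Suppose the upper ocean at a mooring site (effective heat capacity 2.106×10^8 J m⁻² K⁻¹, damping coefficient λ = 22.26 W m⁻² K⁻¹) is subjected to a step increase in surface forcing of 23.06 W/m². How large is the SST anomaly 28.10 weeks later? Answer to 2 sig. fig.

0.86 K

Areal heat capacity C = 2.106×10^8 J m⁻² K⁻¹ (given).
τ = C / λ = 2.11×10^8 / 22.26 = 9.46×10^6 s.
Equilibrium anomaly ΔT_eq = F / λ = 23.06 / 22.26 = 1.04 K.
t = 28.10 weeks = 1.70×10^7 s, so t/τ = 1.80.
ΔT(t) = ΔT_eq (1 − e^(−t/τ)) = 1.04 × (1 − e^−1.80) = 0.864 K.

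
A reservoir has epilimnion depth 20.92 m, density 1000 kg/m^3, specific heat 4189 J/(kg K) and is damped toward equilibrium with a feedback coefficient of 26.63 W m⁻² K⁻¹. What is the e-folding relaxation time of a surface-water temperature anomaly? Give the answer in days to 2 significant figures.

38 days

Areal heat capacity C = ρ c_p D = 1000 × 4189 × 20.92 = 8.76×10^7 J/(m²·K).
Relaxation time τ = C / λ = 8.76×10^7 / 26.63 = 3.29×10^6 s.
In days: 3.29×10^6 s / (86400 s/day) = 38.1 days.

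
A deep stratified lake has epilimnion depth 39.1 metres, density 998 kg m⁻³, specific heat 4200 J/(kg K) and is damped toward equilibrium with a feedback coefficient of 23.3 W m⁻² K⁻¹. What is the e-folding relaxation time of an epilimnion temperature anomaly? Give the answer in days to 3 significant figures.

81.4 days

Areal heat capacity C = ρ c_p D = 998 × 4200 × 39.1 = 1.64×10^8 J m⁻² K⁻¹.
Relaxation time τ = C / λ = 1.64×10^8 / 23.3 = 7.03×10^6 s.
In days: 7.03×10^6 s / (86400 s/day) = 81.4 days.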